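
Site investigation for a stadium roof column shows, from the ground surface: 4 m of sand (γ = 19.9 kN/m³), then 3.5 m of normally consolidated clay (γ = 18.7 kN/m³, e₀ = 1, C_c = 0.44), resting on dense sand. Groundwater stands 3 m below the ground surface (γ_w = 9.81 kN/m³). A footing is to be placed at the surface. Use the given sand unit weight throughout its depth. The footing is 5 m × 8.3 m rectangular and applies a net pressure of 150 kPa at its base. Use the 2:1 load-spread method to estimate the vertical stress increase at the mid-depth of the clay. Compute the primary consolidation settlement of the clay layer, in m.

S_c ≈ 0.132 m

Mid-depth of clay below the ground surface: z = 4 + 3.5/2 = 5.75 m.
Total vertical stress at mid-clay: σ_v = 19.9×4 + 18.7×1.75 = 112.32 kPa.
Pore pressure: u = 9.81×(5.75 − 3) = 26.978 kPa.
Initial effective stress: σ'_0 = σ_v − u = 112.32 − 26.978 = 85.342 kPa.
Stress increase at mid-clay by the 2:1 spreading method:
Δσ = qBL/((B+z)(L+z)) = 150×5×8.3/((5+5.75)(8.3+5.75)) = 41.215 kPa
Final effective stress: σ'_f = σ'_0 + Δσ = 85.342 + 41.215 = 126.56 kPa.
Normally consolidated clay, so the full stress increment lies on the virgin compression line:
S_c = C_c·H/(1+e₀)·log₁₀(σ'_f/σ'_0) = 0.44×3.5/(1+1)×log₁₀(126.56/85.342)
    = 0.77 × 0.17113 = 0.1318 m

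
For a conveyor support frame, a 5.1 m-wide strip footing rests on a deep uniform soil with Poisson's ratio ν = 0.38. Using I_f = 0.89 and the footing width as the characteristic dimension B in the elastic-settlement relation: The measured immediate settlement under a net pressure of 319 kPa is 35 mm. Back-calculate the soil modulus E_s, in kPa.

E_s ≈ 35400 kPa

S_e = q·B·(1−ν²)/E_s · I_f  ⇒  E_s = q·B·(1−ν²)·I_f / S_e.
E_s = 319 × 5.1 × 0.8556 × 0.89 / 0.035 = 35400 kPa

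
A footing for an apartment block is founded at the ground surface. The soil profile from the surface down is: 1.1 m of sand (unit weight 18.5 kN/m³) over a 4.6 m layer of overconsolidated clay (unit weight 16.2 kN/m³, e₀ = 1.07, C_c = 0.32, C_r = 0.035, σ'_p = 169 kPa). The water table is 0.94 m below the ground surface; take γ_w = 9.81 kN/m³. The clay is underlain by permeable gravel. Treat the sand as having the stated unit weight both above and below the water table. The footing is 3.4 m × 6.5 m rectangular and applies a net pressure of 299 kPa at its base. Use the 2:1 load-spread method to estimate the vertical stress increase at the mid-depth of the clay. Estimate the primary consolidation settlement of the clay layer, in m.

S_c ≈ 0.0462 m

Mid-depth of clay below the ground surface: z = 1.1 + 4.6/2 = 3.4 m.
Total vertical stress at mid-clay: σ_v = 18.5×1.1 + 16.2×2.3 = 57.61 kPa.
Pore pressure: u = 9.81×(3.4 − 0.94) = 24.133 kPa.
Initial effective stress: σ'_0 = σ_v − u = 57.61 − 24.133 = 33.477 kPa.
Stress increase at mid-clay by the 2:1 spreading method:
Δσ = qBL/((B+z)(L+z)) = 299×3.4×6.5/((3.4+3.4)(6.5+3.4)) = 98.157 kPa
Final effective stress: σ'_f = 33.477 + 98.157 = 131.63 kPa.
σ'_f = 131.63 ≤ σ'_p = 169 kPa, so the clay remains overconsolidated and only the recompression index applies:
S_c = C_r·H/(1+e₀)·log₁₀(σ'_f/σ'_0) = 0.035×4.6/2.07×log₁₀(131.63/33.477)
    = 0.077777 × 0.59461 = 0.04625 m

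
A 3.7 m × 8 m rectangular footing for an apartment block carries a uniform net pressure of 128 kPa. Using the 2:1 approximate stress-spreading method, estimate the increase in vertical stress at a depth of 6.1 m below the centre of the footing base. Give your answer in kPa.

Δσ_z ≈ 27.4 kPa

By the 2:1 method the load spreads at 1 horizontal : 2 vertical, so at depth z the loaded area has grown by z in each plan dimension:
Δσ = qBL/((B+z)(L+z)) = 128×3.7×8/((3.7+6.1)(8+6.1)) = 27.419 kPa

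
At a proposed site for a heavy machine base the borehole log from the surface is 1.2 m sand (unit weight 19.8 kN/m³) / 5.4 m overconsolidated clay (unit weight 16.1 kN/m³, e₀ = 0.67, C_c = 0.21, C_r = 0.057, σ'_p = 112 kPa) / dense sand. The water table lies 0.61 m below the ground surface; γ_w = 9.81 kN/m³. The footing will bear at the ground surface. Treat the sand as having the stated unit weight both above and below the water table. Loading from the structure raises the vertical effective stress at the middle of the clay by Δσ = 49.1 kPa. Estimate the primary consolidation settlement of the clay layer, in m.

Mid-depth of clay below the ground surface: z = 1.2 + 5.4/2 = 3.9 m.
Total vertical stress at mid-clay: σ_v = 19.8×1.2 + 16.1×2.7 = 67.23 kPa.
Pore pressure: u = 9.81×(3.9 − 0.61) = 32.275 kPa.
Initial effective stress: σ'_0 = σ_v − u = 67.23 − 32.275 = 34.955 kPa.
Final effective stress: σ'_f = 34.955 + 49.1 = 84.055 kPa.
σ'_f = 84.055 ≤ σ'_p = 112 kPa, so the clay remains overconsolidated and only the recompression index applies:
S_c = C_r·H/(1+e₀)·log₁₀(σ'_f/σ'_0) = 0.057×5.4/1.67×log₁₀(84.055/34.955)
    = 0.18431 × 0.38105 = 0.07023 m

S_c ≈ 0.0702 m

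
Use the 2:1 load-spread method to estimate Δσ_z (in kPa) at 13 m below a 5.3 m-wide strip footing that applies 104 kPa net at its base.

Δσ_z ≈ 30.1 kPa

By the 2:1 method the load spreads at 1 horizontal : 2 vertical, so at depth z the loaded area has grown by z in each plan dimension:
Δσ = qB/(B+z) = 104×5.3/(5.3+13) = 30.12 kPa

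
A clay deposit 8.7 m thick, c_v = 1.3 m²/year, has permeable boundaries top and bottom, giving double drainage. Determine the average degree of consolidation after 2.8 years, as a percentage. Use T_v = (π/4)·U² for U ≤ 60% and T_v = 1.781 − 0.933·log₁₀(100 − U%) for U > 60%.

Drainage path length: H_d = H/2 = 4.35 m (double drainage).
T_v = c_v·t/H_d² = 1.3×2.8/4.35² = 0.19236.
T_v = 0.19236 corresponds to the U ≤ 60% branch:
U = √(4T_v/π) = 0.4949

U ≈ 49.5 %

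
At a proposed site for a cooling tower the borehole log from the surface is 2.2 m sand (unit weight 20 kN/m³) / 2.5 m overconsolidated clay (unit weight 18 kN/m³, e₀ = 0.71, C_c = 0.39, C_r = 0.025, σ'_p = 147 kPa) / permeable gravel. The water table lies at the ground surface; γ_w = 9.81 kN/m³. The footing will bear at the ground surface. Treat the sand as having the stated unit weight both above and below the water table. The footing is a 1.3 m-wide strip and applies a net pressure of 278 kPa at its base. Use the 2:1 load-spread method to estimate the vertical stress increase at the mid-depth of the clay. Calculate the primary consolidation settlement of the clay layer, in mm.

S_c ≈ 19.1 mm

Mid-depth of clay below the ground surface: z = 2.2 + 2.5/2 = 3.45 m.
Total vertical stress at mid-clay: σ_v = 20×2.2 + 18×1.25 = 66.5 kPa.
Pore pressure: u = 9.81×(3.45 − 0) = 33.845 kPa.
Initial effective stress: σ'_0 = σ_v − u = 66.5 − 33.845 = 32.655 kPa.
Stress increase at mid-clay by the 2:1 spreading method:
Δσ = qB/(B+z) = 278×1.3/(1.3+3.45) = 76.084 kPa
Final effective stress: σ'_f = 32.655 + 76.084 = 108.74 kPa.
σ'_f = 108.74 ≤ σ'_p = 147 kPa, so the clay remains overconsolidated and only the recompression index applies:
S_c = C_r·H/(1+e₀)·log₁₀(σ'_f/σ'_0) = 0.025×2.5/1.71×log₁₀(108.74/32.655)
    = 0.03655 × 0.52244 = 0.0191 m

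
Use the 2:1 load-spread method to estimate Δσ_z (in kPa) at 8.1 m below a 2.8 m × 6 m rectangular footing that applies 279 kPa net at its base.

Δσ_z ≈ 30.5 kPa

By the 2:1 method the load spreads at 1 horizontal : 2 vertical, so at depth z the loaded area has grown by z in each plan dimension:
Δσ = qBL/((B+z)(L+z)) = 279×2.8×6/((2.8+8.1)(6+8.1)) = 30.498 kPa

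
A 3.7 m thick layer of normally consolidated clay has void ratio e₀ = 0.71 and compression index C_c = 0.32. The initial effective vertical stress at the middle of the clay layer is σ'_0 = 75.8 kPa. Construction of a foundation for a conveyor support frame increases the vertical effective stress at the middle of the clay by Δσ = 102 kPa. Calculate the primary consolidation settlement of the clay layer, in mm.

Final effective stress: σ'_f = σ'_0 + Δσ = 75.8 + 102 = 177.8 kPa.
Normally consolidated clay, so the full stress increment lies on the virgin compression line:
S_c = C_c·H/(1+e₀)·log₁₀(σ'_f/σ'_0) = 0.32×3.7/(1+0.71)×log₁₀(177.8/75.8)
    = 0.6924 × 0.37026 = 0.2564 m

S_c ≈ 256 mm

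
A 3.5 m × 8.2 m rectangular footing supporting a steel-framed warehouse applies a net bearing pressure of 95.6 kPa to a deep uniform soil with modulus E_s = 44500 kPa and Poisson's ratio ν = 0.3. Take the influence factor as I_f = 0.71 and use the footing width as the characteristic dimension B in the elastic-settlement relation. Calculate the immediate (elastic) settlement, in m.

S_e ≈ 0.00486 m

Immediate (elastic) settlement: S_e = q·B·(1−ν²)/E_s · I_f.
S_e = 95.6 × 3.5 × (1 − 0.3²) / 44500 × 0.71
    = 95.6 × 3.5 × 0.91 / 44500 × 0.71
    = 0.004858 m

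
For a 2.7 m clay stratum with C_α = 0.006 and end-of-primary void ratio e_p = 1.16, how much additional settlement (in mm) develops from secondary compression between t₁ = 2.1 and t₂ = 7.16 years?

Secondary compression: S_s = C_α·H/(1+e_p)·log₁₀(t₂/t₁)
S_s = 0.006×2.7/(1+1.16)×log₁₀(7.16/2.1)
    = 0.0075 × 0.5327 = 0.003995 m

S_s ≈ 4 mm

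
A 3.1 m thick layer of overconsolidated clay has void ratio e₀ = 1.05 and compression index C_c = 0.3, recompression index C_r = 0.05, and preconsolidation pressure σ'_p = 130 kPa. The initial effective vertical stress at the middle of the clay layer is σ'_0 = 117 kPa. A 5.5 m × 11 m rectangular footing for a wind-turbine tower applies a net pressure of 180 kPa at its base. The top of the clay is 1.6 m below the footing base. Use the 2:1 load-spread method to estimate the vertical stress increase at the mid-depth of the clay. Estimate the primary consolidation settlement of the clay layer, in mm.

Mid-depth of clay below the footing base: z = 1.6 + 3.1/2 = 3.15 m.
Stress increase at mid-clay by the 2:1 spreading method:
Δσ = qBL/((B+z)(L+z)) = 180×5.5×11/((5.5+3.15)(11+3.15)) = 88.972 kPa
Final effective stress: σ'_f = 117 + 88.972 = 205.97 kPa.
σ'_f = 205.97 > σ'_p = 130 kPa, so the stress path crosses the preconsolidation pressure — recompression up to σ'_p, then virgin compression beyond:
S_c = H/(1+e₀)·[C_r·log₁₀(σ'_p/σ'_0) + C_c·log₁₀(σ'_f/σ'_p)]
    = 3.1/2.05 × [0.05×log₁₀(130/117) + 0.3×log₁₀(205.97/130)]
    = 1.5122 × [0.0022879 + 0.059958] = 0.09413 m

S_c ≈ 94.1 mm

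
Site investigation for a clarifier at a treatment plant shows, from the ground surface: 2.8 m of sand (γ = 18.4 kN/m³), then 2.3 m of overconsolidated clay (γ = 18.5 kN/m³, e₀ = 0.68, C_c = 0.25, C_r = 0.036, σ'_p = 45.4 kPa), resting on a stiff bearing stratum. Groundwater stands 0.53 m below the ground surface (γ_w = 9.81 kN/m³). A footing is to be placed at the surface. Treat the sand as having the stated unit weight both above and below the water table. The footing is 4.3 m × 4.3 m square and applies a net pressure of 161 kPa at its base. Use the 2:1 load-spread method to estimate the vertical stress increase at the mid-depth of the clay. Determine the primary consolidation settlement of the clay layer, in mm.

S_c ≈ 92.8 mm

Mid-depth of clay below the ground surface: z = 2.8 + 2.3/2 = 3.95 m.
Total vertical stress at mid-clay: σ_v = 18.4×2.8 + 18.5×1.15 = 72.795 kPa.
Pore pressure: u = 9.81×(3.95 − 0.53) = 33.55 kPa.
Initial effective stress: σ'_0 = σ_v − u = 72.795 − 33.55 = 39.245 kPa.
Stress increase at mid-clay by the 2:1 spreading method:
Δσ = qBL/((B+z)(L+z)) = 161×4.3×4.3/((4.3+3.95)(4.3+3.95)) = 43.738 kPa
Final effective stress: σ'_f = 39.245 + 43.738 = 82.983 kPa.
σ'_f = 82.983 > σ'_p = 45.4 kPa, so the stress path crosses the preconsolidation pressure — recompression up to σ'_p, then virgin compression beyond:
S_c = H/(1+e₀)·[C_r·log₁₀(σ'_p/σ'_0) + C_c·log₁₀(σ'_f/σ'_p)]
    = 2.3/1.68 × [0.036×log₁₀(45.4/39.245) + 0.25×log₁₀(82.983/45.4)]
    = 1.369 × [0.0022778 + 0.065483] = 0.09276 m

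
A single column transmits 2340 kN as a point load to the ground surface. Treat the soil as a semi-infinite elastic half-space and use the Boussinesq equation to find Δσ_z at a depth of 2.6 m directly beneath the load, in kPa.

Δσ_z ≈ 165 kPa

Boussinesq vertical stress below a point load on an elastic half-space:
Δσ_z = 3P/(2πz²) · [1 + (r/z)²]^(−5/2)
r/z = 0/2.6 = 0; [1+(r/z)²]^(−5/2) = 1.
Δσ_z = 3×2340/(2π×2.6²) × 1 = 165.28 × 1 = 165.3 kPa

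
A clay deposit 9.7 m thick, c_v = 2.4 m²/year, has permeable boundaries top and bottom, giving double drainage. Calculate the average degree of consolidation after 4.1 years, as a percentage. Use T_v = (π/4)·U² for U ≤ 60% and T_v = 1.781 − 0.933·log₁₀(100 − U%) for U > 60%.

Drainage path length: H_d = H/2 = 4.85 m (double drainage).
T_v = c_v·t/H_d² = 2.4×4.1/4.85² = 0.41832.
T_v = 0.41832 corresponds to the U > 60% branch:
U = 1 − 10^((1.781 − T_v)/0.933)/100 = 0.7112

U ≈ 71.1 %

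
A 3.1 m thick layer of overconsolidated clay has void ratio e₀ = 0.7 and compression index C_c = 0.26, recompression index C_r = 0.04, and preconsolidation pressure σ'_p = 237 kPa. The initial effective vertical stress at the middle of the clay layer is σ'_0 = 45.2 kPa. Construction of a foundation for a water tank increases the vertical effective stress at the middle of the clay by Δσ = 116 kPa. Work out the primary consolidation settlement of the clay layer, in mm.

S_c ≈ 40.3 mm

Final effective stress: σ'_f = 45.2 + 116 = 161.2 kPa.
σ'_f = 161.2 ≤ σ'_p = 237 kPa, so the clay remains overconsolidated and only the recompression index applies:
S_c = C_r·H/(1+e₀)·log₁₀(σ'_f/σ'_0) = 0.04×3.1/1.7×log₁₀(161.2/45.2)
    = 0.07294 × 0.55223 = 0.04028 m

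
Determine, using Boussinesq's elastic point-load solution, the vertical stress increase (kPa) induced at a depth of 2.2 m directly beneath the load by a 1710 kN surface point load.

Δσ_z ≈ 169 kPa

Boussinesq vertical stress below a point load on an elastic half-space:
Δσ_z = 3P/(2πz²) · [1 + (r/z)²]^(−5/2)
r/z = 0/2.2 = 0; [1+(r/z)²]^(−5/2) = 1.
Δσ_z = 3×1710/(2π×2.2²) × 1 = 168.69 × 1 = 168.7 kPa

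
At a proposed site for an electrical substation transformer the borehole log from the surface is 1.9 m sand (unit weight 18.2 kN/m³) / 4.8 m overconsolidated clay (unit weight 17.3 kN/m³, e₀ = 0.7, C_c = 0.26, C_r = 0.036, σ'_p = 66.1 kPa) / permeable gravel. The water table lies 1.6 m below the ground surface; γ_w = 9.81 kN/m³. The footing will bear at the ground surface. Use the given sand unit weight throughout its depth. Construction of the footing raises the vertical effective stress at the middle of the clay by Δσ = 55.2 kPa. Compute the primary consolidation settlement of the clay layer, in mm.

Mid-depth of clay below the ground surface: z = 1.9 + 4.8/2 = 4.3 m.
Total vertical stress at mid-clay: σ_v = 18.2×1.9 + 17.3×2.4 = 76.1 kPa.
Pore pressure: u = 9.81×(4.3 − 1.6) = 26.487 kPa.
Initial effective stress: σ'_0 = σ_v − u = 76.1 − 26.487 = 49.613 kPa.
Final effective stress: σ'_f = 49.613 + 55.2 = 104.81 kPa.
σ'_f = 104.81 > σ'_p = 66.1 kPa, so the stress path crosses the preconsolidation pressure — recompression up to σ'_p, then virgin compression beyond:
S_c = H/(1+e₀)·[C_r·log₁₀(σ'_p/σ'_0) + C_c·log₁₀(σ'_f/σ'_p)]
    = 4.8/1.7 × [0.036×log₁₀(66.1/49.613) + 0.26×log₁₀(104.81/66.1)]
    = 2.8235 × [0.0044858 + 0.052052] = 0.1596 m

S_c ≈ 160 mm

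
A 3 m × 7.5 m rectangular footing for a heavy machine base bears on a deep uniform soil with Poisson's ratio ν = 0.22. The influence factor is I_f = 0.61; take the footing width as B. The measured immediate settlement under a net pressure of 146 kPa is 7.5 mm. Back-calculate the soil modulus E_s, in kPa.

S_e = q·B·(1−ν²)/E_s · I_f  ⇒  E_s = q·B·(1−ν²)·I_f / S_e.
E_s = 146 × 3 × 0.9516 × 0.61 / 0.0075 = 33900 kPa

E_s ≈ 33900 kPa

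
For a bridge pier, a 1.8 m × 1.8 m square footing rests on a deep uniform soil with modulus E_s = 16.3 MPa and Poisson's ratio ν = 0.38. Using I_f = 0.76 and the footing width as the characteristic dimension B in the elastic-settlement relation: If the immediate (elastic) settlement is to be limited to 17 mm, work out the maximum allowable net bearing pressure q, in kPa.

q ≈ 237 kPa

E_s = 16.3 MPa = 16300 kPa.
S_e = q·B·(1−ν²)/E_s · I_f  ⇒  q = S_e·E_s / (B·(1−ν²)·I_f).
q = 0.017 × 16300 / (1.8 × 0.8556 × 0.76) = 236.7 kPa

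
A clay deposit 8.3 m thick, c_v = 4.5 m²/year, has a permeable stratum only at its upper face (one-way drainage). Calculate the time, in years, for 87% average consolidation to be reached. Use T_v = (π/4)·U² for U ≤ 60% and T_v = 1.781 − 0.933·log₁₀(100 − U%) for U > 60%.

t ≈ 11.4 years

Drainage path length: H_d = H = 8.3 m (single drainage).
U > 60%: T_v = 1.781 − 0.933·log₁₀(100 − 87) = 0.74169.
t = T_v·H_d²/c_v = 0.74169×8.3²/4.5 = 11.35 years.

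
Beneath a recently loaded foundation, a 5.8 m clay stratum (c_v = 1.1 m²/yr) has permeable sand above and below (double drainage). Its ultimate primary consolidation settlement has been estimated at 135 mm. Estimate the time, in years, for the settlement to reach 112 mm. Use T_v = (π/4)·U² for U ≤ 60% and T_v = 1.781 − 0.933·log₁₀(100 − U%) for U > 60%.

t ≈ 4.83 years

Drainage path length: H_d = H/2 = 2.9 m (double drainage).
U = S(t)/S_ult = 112/135 = 0.8296.
U > 60%: T_v = 1.781 − 0.933·log₁₀(100 − 82.963) = 0.63211.
t = T_v·H_d²/c_v = 0.63211×2.9²/1.1 = 4.833 years.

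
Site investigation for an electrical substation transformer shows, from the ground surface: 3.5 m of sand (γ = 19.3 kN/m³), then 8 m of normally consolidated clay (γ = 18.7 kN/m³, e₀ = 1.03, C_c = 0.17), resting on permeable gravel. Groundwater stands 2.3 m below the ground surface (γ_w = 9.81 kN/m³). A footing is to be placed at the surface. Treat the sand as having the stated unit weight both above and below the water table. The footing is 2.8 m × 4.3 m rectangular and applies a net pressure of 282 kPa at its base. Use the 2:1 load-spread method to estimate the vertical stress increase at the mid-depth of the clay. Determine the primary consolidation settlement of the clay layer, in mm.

S_c ≈ 77.6 mm

Mid-depth of clay below the ground surface: z = 3.5 + 8/2 = 7.5 m.
Total vertical stress at mid-clay: σ_v = 19.3×3.5 + 18.7×4 = 142.35 kPa.
Pore pressure: u = 9.81×(7.5 − 2.3) = 51.012 kPa.
Initial effective stress: σ'_0 = σ_v − u = 142.35 − 51.012 = 91.338 kPa.
Stress increase at mid-clay by the 2:1 spreading method:
Δσ = qBL/((B+z)(L+z)) = 282×2.8×4.3/((2.8+7.5)(4.3+7.5)) = 27.935 kPa
Final effective stress: σ'_f = σ'_0 + Δσ = 91.338 + 27.935 = 119.27 kPa.
Normally consolidated clay, so the full stress increment lies on the virgin compression line:
S_c = C_c·H/(1+e₀)·log₁₀(σ'_f/σ'_0) = 0.17×8/(1+1.03)×log₁₀(119.27/91.338)
    = 0.66995 × 0.11588 = 0.07763 m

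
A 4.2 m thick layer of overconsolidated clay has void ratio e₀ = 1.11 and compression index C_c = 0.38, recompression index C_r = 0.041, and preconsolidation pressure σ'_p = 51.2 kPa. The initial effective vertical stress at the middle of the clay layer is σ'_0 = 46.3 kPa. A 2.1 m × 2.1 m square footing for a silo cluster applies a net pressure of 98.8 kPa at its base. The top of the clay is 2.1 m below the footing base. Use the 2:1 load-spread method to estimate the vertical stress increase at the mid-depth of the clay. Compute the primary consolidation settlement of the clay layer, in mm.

S_c ≈ 40.4 mm

Mid-depth of clay below the footing base: z = 2.1 + 4.2/2 = 4.2 m.
Stress increase at mid-clay by the 2:1 spreading method:
Δσ = qBL/((B+z)(L+z)) = 98.8×2.1×2.1/((2.1+4.2)(2.1+4.2)) = 10.978 kPa
Final effective stress: σ'_f = 46.3 + 10.978 = 57.278 kPa.
σ'_f = 57.278 > σ'_p = 51.2 kPa, so the stress path crosses the preconsolidation pressure — recompression up to σ'_p, then virgin compression beyond:
S_c = H/(1+e₀)·[C_r·log₁₀(σ'_p/σ'_0) + C_c·log₁₀(σ'_f/σ'_p)]
    = 4.2/2.11 × [0.041×log₁₀(51.2/46.3) + 0.38×log₁₀(57.278/51.2)]
    = 1.9905 × [0.0017912 + 0.018513] = 0.04042 m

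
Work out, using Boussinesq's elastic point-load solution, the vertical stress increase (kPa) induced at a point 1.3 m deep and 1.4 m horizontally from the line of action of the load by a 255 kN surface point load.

Boussinesq vertical stress below a point load on an elastic half-space:
Δσ_z = 3P/(2πz²) · [1 + (r/z)²]^(−5/2)
r/z = 1.4/1.3 = 1.0769; [1+(r/z)²]^(−5/2) = 0.14588.
Δσ_z = 3×255/(2π×1.3²) × 0.14588 = 72.044 × 0.14588 = 10.51 kPa

Δσ_z ≈ 10.5 kPa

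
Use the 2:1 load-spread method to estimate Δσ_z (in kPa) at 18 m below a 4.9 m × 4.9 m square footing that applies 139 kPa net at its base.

Δσ_z ≈ 6.36 kPa

By the 2:1 method the load spreads at 1 horizontal : 2 vertical, so at depth z the loaded area has grown by z in each plan dimension:
Δσ = qBL/((B+z)(L+z)) = 139×4.9×4.9/((4.9+18)(4.9+18)) = 6.3641 kPa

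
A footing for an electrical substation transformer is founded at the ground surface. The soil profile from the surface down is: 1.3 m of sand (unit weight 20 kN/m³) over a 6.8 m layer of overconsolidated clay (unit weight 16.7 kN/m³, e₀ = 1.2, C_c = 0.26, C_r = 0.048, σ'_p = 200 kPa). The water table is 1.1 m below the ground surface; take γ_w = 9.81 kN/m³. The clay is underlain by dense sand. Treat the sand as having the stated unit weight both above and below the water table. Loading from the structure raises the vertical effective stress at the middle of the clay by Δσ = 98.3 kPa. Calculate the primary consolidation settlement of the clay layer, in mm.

S_c ≈ 72.3 mm

Mid-depth of clay below the ground surface: z = 1.3 + 6.8/2 = 4.7 m.
Total vertical stress at mid-clay: σ_v = 20×1.3 + 16.7×3.4 = 82.78 kPa.
Pore pressure: u = 9.81×(4.7 − 1.1) = 35.316 kPa.
Initial effective stress: σ'_0 = σ_v − u = 82.78 − 35.316 = 47.464 kPa.
Final effective stress: σ'_f = 47.464 + 98.3 = 145.76 kPa.
σ'_f = 145.76 ≤ σ'_p = 200 kPa, so the clay remains overconsolidated and only the recompression index applies:
S_c = C_r·H/(1+e₀)·log₁₀(σ'_f/σ'_0) = 0.048×6.8/2.2×log₁₀(145.76/47.464)
    = 0.14836 × 0.48727 = 0.07229 m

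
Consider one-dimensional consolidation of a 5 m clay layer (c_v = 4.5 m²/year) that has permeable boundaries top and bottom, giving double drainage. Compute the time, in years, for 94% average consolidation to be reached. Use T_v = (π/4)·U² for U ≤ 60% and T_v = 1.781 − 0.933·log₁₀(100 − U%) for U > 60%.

t ≈ 1.47 years

Drainage path length: H_d = H/2 = 2.5 m (double drainage).
U > 60%: T_v = 1.781 − 0.933·log₁₀(100 − 94) = 1.055.
t = T_v·H_d²/c_v = 1.055×2.5²/4.5 = 1.465 years.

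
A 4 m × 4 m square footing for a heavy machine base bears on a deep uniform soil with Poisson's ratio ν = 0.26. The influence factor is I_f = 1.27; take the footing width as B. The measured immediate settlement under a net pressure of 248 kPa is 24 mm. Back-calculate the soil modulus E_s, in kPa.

E_s ≈ 48900 kPa

S_e = q·B·(1−ν²)/E_s · I_f  ⇒  E_s = q·B·(1−ν²)·I_f / S_e.
E_s = 248 × 4 × 0.9324 × 1.27 / 0.024 = 48940 kPa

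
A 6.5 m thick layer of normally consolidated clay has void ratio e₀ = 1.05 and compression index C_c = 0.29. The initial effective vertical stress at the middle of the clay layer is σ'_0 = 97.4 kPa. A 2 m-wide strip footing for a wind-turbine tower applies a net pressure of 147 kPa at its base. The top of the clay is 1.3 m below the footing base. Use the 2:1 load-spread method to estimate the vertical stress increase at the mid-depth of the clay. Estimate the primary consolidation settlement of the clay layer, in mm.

S_c ≈ 151 mm

Mid-depth of clay below the footing base: z = 1.3 + 6.5/2 = 4.55 m.
Stress increase at mid-clay by the 2:1 spreading method:
Δσ = qB/(B+z) = 147×2/(2+4.55) = 44.885 kPa
Final effective stress: σ'_f = σ'_0 + Δσ = 97.4 + 44.885 = 142.28 kPa.
Normally consolidated clay, so the full stress increment lies on the virgin compression line:
S_c = C_c·H/(1+e₀)·log₁₀(σ'_f/σ'_0) = 0.29×6.5/(1+1.05)×log₁₀(142.28/97.4)
    = 0.91951 × 0.16458 = 0.1513 m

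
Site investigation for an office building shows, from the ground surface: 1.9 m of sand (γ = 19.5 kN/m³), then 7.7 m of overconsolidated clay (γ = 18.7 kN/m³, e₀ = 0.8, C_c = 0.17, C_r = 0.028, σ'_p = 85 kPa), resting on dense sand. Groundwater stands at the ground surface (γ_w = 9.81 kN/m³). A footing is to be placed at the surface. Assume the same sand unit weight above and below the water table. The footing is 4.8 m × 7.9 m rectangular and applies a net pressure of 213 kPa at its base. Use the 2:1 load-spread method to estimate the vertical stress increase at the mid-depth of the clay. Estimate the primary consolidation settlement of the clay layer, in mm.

Mid-depth of clay below the ground surface: z = 1.9 + 7.7/2 = 5.75 m.
Total vertical stress at mid-clay: σ_v = 19.5×1.9 + 18.7×3.85 = 109.05 kPa.
Pore pressure: u = 9.81×(5.75 − 0) = 56.408 kPa.
Initial effective stress: σ'_0 = σ_v − u = 109.05 − 56.408 = 52.642 kPa.
Stress increase at mid-clay by the 2:1 spreading method:
Δσ = qBL/((B+z)(L+z)) = 213×4.8×7.9/((4.8+5.75)(7.9+5.75)) = 56.087 kPa
Final effective stress: σ'_f = 52.642 + 56.087 = 108.73 kPa.
σ'_f = 108.73 > σ'_p = 85 kPa, so the stress path crosses the preconsolidation pressure — recompression up to σ'_p, then virgin compression beyond:
S_c = H/(1+e₀)·[C_r·log₁₀(σ'_p/σ'_0) + C_c·log₁₀(σ'_f/σ'_p)]
    = 7.7/1.8 × [0.028×log₁₀(85/52.642) + 0.17×log₁₀(108.73/85)]
    = 4.2778 × [0.0058264 + 0.018178] = 0.1027 m

S_c ≈ 103 mm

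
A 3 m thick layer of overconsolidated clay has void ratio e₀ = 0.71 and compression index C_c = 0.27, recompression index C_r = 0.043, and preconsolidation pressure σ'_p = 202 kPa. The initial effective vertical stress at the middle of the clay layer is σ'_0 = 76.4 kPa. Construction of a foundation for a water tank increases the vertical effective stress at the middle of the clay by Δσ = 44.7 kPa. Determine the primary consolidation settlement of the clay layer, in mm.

S_c ≈ 15.1 mm

Final effective stress: σ'_f = 76.4 + 44.7 = 121.1 kPa.
σ'_f = 121.1 ≤ σ'_p = 202 kPa, so the clay remains overconsolidated and only the recompression index applies:
S_c = C_r·H/(1+e₀)·log₁₀(σ'_f/σ'_0) = 0.043×3/1.71×log₁₀(121.1/76.4)
    = 0.075439 × 0.20005 = 0.01509 m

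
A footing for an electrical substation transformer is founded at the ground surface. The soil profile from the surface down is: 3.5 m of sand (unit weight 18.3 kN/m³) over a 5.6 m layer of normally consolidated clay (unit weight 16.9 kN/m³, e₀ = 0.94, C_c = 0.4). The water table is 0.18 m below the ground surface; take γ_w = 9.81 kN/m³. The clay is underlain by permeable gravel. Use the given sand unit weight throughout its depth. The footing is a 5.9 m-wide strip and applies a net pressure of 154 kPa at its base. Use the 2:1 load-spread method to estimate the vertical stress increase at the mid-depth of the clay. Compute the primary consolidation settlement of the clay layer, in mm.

S_c ≈ 450 mm

Mid-depth of clay below the ground surface: z = 3.5 + 5.6/2 = 6.3 m.
Total vertical stress at mid-clay: σ_v = 18.3×3.5 + 16.9×2.8 = 111.37 kPa.
Pore pressure: u = 9.81×(6.3 − 0.18) = 60.037 kPa.
Initial effective stress: σ'_0 = σ_v − u = 111.37 − 60.037 = 51.333 kPa.
Stress increase at mid-clay by the 2:1 spreading method:
Δσ = qB/(B+z) = 154×5.9/(5.9+6.3) = 74.475 kPa
Final effective stress: σ'_f = σ'_0 + Δσ = 51.333 + 74.475 = 125.81 kPa.
Normally consolidated clay, so the full stress increment lies on the virgin compression line:
S_c = C_c·H/(1+e₀)·log₁₀(σ'_f/σ'_0) = 0.4×5.6/(1+0.94)×log₁₀(125.81/51.333)
    = 1.1546 × 0.38932 = 0.4495 m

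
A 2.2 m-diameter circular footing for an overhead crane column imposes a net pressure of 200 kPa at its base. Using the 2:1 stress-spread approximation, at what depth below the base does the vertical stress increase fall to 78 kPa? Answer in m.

z ≈ 1.32 m

2:1 spreading — at depth z the loaded area has grown by z in each plan dimension:
qD²/(D+z)² = Δσ_z ⇒ z = D(√(q/Δσ_z) − 1) = 2.2×(√(200/78) − 1) = 1.323 m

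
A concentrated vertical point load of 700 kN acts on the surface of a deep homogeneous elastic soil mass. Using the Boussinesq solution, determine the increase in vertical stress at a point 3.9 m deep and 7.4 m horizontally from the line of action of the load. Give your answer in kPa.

Δσ_z ≈ 0.484 kPa

Boussinesq vertical stress below a point load on an elastic half-space:
Δσ_z = 3P/(2πz²) · [1 + (r/z)²]^(−5/2)
r/z = 7.4/3.9 = 1.8974; [1+(r/z)²]^(−5/2) = 0.022031.
Δσ_z = 3×700/(2π×3.9²) × 0.022031 = 21.974 × 0.022031 = 0.4841 kPa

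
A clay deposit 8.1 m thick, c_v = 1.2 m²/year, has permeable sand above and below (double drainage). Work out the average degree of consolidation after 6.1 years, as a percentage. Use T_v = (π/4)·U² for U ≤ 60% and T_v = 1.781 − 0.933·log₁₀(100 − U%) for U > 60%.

Drainage path length: H_d = H/2 = 4.05 m (double drainage).
T_v = c_v·t/H_d² = 1.2×6.1/4.05² = 0.44627.
T_v = 0.44627 corresponds to the U > 60% branch:
U = 1 − 10^((1.781 − T_v)/0.933)/100 = 0.7305

U ≈ 73 %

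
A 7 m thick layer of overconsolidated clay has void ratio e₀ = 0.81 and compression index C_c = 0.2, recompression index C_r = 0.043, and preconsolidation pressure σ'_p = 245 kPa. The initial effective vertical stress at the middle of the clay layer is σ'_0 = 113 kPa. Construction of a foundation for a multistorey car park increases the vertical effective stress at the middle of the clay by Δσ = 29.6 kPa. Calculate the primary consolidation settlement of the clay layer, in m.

Final effective stress: σ'_f = 113 + 29.6 = 142.6 kPa.
σ'_f = 142.6 ≤ σ'_p = 245 kPa, so the clay remains overconsolidated and only the recompression index applies:
S_c = C_r·H/(1+e₀)·log₁₀(σ'_f/σ'_0) = 0.043×7/1.81×log₁₀(142.6/113)
    = 0.1663 × 0.10104 = 0.0168 m

S_c ≈ 0.0168 m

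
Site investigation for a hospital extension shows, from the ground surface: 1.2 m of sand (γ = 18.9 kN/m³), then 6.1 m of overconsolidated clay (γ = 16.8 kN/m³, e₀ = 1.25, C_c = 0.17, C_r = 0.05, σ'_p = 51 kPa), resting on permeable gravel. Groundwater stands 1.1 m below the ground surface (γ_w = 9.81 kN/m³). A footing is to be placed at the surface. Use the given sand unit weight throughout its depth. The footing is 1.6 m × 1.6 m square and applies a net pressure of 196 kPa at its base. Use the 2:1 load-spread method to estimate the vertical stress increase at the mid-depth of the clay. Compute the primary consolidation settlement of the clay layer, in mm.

S_c ≈ 34.7 mm

Mid-depth of clay below the ground surface: z = 1.2 + 6.1/2 = 4.25 m.
Total vertical stress at mid-clay: σ_v = 18.9×1.2 + 16.8×3.05 = 73.92 kPa.
Pore pressure: u = 9.81×(4.25 − 1.1) = 30.902 kPa.
Initial effective stress: σ'_0 = σ_v − u = 73.92 − 30.902 = 43.018 kPa.
Stress increase at mid-clay by the 2:1 spreading method:
Δσ = qBL/((B+z)(L+z)) = 196×1.6×1.6/((1.6+4.25)(1.6+4.25)) = 14.662 kPa
Final effective stress: σ'_f = 43.018 + 14.662 = 57.68 kPa.
σ'_f = 57.68 > σ'_p = 51 kPa, so the stress path crosses the preconsolidation pressure — recompression up to σ'_p, then virgin compression beyond:
S_c = H/(1+e₀)·[C_r·log₁₀(σ'_p/σ'_0) + C_c·log₁₀(σ'_f/σ'_p)]
    = 6.1/2.25 × [0.05×log₁₀(51/43.018) + 0.17×log₁₀(57.68/51)]
    = 2.7111 × [0.003696 + 0.0090874] = 0.03466 m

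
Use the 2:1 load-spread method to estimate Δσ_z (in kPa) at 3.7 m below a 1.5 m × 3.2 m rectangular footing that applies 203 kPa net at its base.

By the 2:1 method the load spreads at 1 horizontal : 2 vertical, so at depth z the loaded area has grown by z in each plan dimension:
Δσ = qBL/((B+z)(L+z)) = 203×1.5×3.2/((1.5+3.7)(3.2+3.7)) = 27.157 kPa

Δσ_z ≈ 27.2 kPa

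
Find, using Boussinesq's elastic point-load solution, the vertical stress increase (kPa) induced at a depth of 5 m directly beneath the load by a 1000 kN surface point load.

Boussinesq vertical stress below a point load on an elastic half-space:
Δσ_z = 3P/(2πz²) · [1 + (r/z)²]^(−5/2)
r/z = 0/5 = 0; [1+(r/z)²]^(−5/2) = 1.
Δσ_z = 3×1000/(2π×5²) × 1 = 19.099 × 1 = 19.1 kPa

Δσ_z ≈ 19.1 kPa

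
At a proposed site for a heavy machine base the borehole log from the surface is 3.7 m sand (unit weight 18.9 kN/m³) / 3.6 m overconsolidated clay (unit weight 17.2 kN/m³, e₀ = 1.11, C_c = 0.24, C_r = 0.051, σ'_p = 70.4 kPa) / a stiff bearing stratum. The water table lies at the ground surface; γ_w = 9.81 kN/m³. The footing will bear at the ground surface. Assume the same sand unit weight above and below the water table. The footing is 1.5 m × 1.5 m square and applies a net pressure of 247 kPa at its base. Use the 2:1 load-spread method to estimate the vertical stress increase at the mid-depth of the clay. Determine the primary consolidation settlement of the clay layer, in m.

Mid-depth of clay below the ground surface: z = 3.7 + 3.6/2 = 5.5 m.
Total vertical stress at mid-clay: σ_v = 18.9×3.7 + 17.2×1.8 = 100.89 kPa.
Pore pressure: u = 9.81×(5.5 − 0) = 53.955 kPa.
Initial effective stress: σ'_0 = σ_v − u = 100.89 − 53.955 = 46.935 kPa.
Stress increase at mid-clay by the 2:1 spreading method:
Δσ = qBL/((B+z)(L+z)) = 247×1.5×1.5/((1.5+5.5)(1.5+5.5)) = 11.342 kPa
Final effective stress: σ'_f = 46.935 + 11.342 = 58.277 kPa.
σ'_f = 58.277 ≤ σ'_p = 70.4 kPa, so the clay remains overconsolidated and only the recompression index applies:
S_c = C_r·H/(1+e₀)·log₁₀(σ'_f/σ'_0) = 0.051×3.6/2.11×log₁₀(58.277/46.935)
    = 0.087016 × 0.094 = 0.00818 m

S_c ≈ 0.00818 m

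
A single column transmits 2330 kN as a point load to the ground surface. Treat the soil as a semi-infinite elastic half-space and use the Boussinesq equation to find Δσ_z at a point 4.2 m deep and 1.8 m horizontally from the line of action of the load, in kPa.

Δσ_z ≈ 41.4 kPa

Boussinesq vertical stress below a point load on an elastic half-space:
Δσ_z = 3P/(2πz²) · [1 + (r/z)²]^(−5/2)
r/z = 1.8/4.2 = 0.42857; [1+(r/z)²]^(−5/2) = 0.65602.
Δσ_z = 3×2330/(2π×4.2²) × 0.65602 = 63.066 × 0.65602 = 41.37 kPa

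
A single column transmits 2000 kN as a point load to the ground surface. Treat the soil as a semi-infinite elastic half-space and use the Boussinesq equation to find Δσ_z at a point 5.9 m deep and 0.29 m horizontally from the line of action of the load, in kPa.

Boussinesq vertical stress below a point load on an elastic half-space:
Δσ_z = 3P/(2πz²) · [1 + (r/z)²]^(−5/2)
r/z = 0.29/5.9 = 0.049153; [1+(r/z)²]^(−5/2) = 0.99399.
Δσ_z = 3×2000/(2π×5.9²) × 0.99399 = 27.433 × 0.99399 = 27.27 kPa

Δσ_z ≈ 27.3 kPa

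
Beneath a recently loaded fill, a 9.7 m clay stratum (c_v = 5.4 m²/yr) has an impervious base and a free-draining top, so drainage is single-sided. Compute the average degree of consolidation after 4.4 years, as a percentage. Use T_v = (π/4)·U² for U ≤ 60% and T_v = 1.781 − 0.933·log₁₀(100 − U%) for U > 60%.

Drainage path length: H_d = H = 9.7 m (single drainage).
T_v = c_v·t/H_d² = 5.4×4.4/9.7² = 0.25252.
T_v = 0.25252 corresponds to the U ≤ 60% branch:
U = √(4T_v/π) = 0.567

U ≈ 56.7 %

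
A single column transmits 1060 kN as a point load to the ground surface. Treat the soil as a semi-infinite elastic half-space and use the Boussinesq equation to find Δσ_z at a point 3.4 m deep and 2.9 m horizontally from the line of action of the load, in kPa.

Boussinesq vertical stress below a point load on an elastic half-space:
Δσ_z = 3P/(2πz²) · [1 + (r/z)²]^(−5/2)
r/z = 2.9/3.4 = 0.85294; [1+(r/z)²]^(−5/2) = 0.25495.
Δσ_z = 3×1060/(2π×3.4²) × 0.25495 = 43.781 × 0.25495 = 11.16 kPa

Δσ_z ≈ 11.2 kPa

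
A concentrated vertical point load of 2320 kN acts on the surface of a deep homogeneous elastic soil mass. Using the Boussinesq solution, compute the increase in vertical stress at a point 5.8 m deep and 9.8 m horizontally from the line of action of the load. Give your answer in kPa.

Boussinesq vertical stress below a point load on an elastic half-space:
Δσ_z = 3P/(2πz²) · [1 + (r/z)²]^(−5/2)
r/z = 9.8/5.8 = 1.6897; [1+(r/z)²]^(−5/2) = 0.034273.
Δσ_z = 3×2320/(2π×5.8²) × 0.034273 = 32.929 × 0.034273 = 1.129 kPa

Δσ_z ≈ 1.13 kPa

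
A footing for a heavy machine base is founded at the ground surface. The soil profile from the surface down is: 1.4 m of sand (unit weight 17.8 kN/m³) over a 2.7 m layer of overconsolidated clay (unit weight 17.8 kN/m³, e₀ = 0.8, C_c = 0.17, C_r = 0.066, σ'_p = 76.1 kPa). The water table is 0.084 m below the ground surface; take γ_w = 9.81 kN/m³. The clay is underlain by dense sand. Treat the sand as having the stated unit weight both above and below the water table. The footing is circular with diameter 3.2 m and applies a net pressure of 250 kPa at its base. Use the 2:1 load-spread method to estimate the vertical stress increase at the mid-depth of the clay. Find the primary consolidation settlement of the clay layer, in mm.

S_c ≈ 76.5 mm

Mid-depth of clay below the ground surface: z = 1.4 + 2.7/2 = 2.75 m.
Total vertical stress at mid-clay: σ_v = 17.8×1.4 + 17.8×1.35 = 48.95 kPa.
Pore pressure: u = 9.81×(2.75 − 0.084) = 26.153 kPa.
Initial effective stress: σ'_0 = σ_v − u = 48.95 − 26.153 = 22.797 kPa.
Stress increase at mid-clay by the 2:1 spreading method:
Δσ ≈ qD²/(D+z)² = 250×3.2²/(3.2+2.75)² = 72.311 kPa
Final effective stress: σ'_f = 22.797 + 72.311 = 95.108 kPa.
σ'_f = 95.108 > σ'_p = 76.1 kPa, so the stress path crosses the preconsolidation pressure — recompression up to σ'_p, then virgin compression beyond:
S_c = H/(1+e₀)·[C_r·log₁₀(σ'_p/σ'_0) + C_c·log₁₀(σ'_f/σ'_p)]
    = 2.7/1.8 × [0.066×log₁₀(76.1/22.797) + 0.17×log₁₀(95.108/76.1)]
    = 1.5 × [0.034551 + 0.016462] = 0.07652 m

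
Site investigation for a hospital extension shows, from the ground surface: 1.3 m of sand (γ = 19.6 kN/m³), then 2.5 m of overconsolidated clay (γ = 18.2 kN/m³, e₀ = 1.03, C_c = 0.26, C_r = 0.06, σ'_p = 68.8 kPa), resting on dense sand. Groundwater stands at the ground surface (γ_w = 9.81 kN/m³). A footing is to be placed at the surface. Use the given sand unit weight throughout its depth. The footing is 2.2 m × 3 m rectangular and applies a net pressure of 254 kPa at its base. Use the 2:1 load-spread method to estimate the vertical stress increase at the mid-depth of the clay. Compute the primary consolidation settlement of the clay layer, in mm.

Mid-depth of clay below the ground surface: z = 1.3 + 2.5/2 = 2.55 m.
Total vertical stress at mid-clay: σ_v = 19.6×1.3 + 18.2×1.25 = 48.23 kPa.
Pore pressure: u = 9.81×(2.55 − 0) = 25.015 kPa.
Initial effective stress: σ'_0 = σ_v − u = 48.23 − 25.015 = 23.215 kPa.
Stress increase at mid-clay by the 2:1 spreading method:
Δσ = qBL/((B+z)(L+z)) = 254×2.2×3/((2.2+2.55)(3+2.55)) = 63.59 kPa
Final effective stress: σ'_f = 23.215 + 63.59 = 86.805 kPa.
σ'_f = 86.805 > σ'_p = 68.8 kPa, so the stress path crosses the preconsolidation pressure — recompression up to σ'_p, then virgin compression beyond:
S_c = H/(1+e₀)·[C_r·log₁₀(σ'_p/σ'_0) + C_c·log₁₀(σ'_f/σ'_p)]
    = 2.5/2.03 × [0.06×log₁₀(68.8/23.215) + 0.26×log₁₀(86.805/68.8)]
    = 1.2315 × [0.028309 + 0.026249] = 0.06719 m

S_c ≈ 67.2 mm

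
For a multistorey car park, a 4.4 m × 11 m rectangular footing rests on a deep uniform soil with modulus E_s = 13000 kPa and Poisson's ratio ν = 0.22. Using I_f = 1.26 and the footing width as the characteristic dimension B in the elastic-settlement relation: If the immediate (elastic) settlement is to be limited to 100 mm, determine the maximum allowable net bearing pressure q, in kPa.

q ≈ 246 kPa

S_e = q·B·(1−ν²)/E_s · I_f  ⇒  q = S_e·E_s / (B·(1−ν²)·I_f).
q = 0.1 × 13000 / (4.4 × 0.9516 × 1.26) = 246.4 kPa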